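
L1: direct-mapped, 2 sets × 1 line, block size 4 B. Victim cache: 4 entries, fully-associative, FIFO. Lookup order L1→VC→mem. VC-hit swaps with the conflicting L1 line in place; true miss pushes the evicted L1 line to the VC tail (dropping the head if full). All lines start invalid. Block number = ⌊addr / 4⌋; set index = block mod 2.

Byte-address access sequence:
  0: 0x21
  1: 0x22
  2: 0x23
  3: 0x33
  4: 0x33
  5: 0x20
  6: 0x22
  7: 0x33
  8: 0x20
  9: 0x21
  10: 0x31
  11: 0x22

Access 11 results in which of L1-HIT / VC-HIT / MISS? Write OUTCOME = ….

OUTCOME = VC-HIT

  [0] addr=0x21 blk=8 s=0: MISS | VC []
  [1] addr=0x22 blk=8 s=0: L1-HIT | VC []
  [2] addr=0x23 blk=8 s=0: L1-HIT | VC []
  [3] addr=0x33 blk=12 s=0: MISS | VC [8]
  [4] addr=0x33 blk=12 s=0: L1-HIT | VC [8]
  [5] addr=0x20 blk=8 s=0: VC-HIT | VC [12]
  [6] addr=0x22 blk=8 s=0: L1-HIT | VC [12]
  [7] addr=0x33 blk=12 s=0: VC-HIT | VC [8]
  [8] addr=0x20 blk=8 s=0: VC-HIT | VC [12]
  [9] addr=0x21 blk=8 s=0: L1-HIT | VC [12]
  [10] addr=0x31 blk=12 s=0: VC-HIT | VC [8]
  [11] addr=0x22 blk=8 s=0: VC-HIT | VC [12]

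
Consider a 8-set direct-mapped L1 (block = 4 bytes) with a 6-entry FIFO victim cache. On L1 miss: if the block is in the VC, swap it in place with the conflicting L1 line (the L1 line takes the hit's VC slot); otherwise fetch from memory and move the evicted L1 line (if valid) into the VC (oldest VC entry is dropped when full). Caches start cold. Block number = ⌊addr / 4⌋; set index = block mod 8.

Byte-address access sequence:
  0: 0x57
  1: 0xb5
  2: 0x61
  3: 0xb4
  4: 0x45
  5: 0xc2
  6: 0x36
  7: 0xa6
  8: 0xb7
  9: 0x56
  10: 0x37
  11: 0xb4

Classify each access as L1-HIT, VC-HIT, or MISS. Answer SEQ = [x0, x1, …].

SEQ = [MISS, MISS, MISS, L1-HIT, MISS, MISS, MISS, MISS, VC-HIT, VC-HIT, VC-HIT, VC-HIT]

0: 0x57 (blk 21, set 5) → MISS  vc=[]
1: 0xb5 (blk 45, set 5) → MISS  vc=[21]
2: 0x61 (blk 24, set 0) → MISS  vc=[21]
3: 0xb4 (blk 45, set 5) → L1-HIT  vc=[21]
4: 0x45 (blk 17, set 1) → MISS  vc=[21]
5: 0xc2 (blk 48, set 0) → MISS  vc=[21, 24]
6: 0x36 (blk 13, set 5) → MISS  vc=[21, 24, 45]
7: 0xa6 (blk 41, set 1) → MISS  vc=[21, 24, 45, 17]
8: 0xb7 (blk 45, set 5) → VC-HIT  vc=[21, 24, 13, 17]
9: 0x56 (blk 21, set 5) → VC-HIT  vc=[45, 24, 13, 17]
10: 0x37 (blk 13, set 5) → VC-HIT  vc=[45, 24, 21, 17]
11: 0xb4 (blk 45, set 5) → VC-HIT  vc=[13, 24, 21, 17]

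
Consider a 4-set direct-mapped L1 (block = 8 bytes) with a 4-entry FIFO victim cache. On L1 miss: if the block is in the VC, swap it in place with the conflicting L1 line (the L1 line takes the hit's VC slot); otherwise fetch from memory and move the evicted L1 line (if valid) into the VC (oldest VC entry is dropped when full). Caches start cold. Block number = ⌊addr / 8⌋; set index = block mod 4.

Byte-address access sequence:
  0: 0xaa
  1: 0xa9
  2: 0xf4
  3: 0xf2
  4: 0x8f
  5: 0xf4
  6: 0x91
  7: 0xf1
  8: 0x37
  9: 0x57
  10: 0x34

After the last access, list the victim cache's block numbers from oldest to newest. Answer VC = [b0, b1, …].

VC = [21, 18, 30, 10]

#0 0xaa→b21/s1 MISS; vc=[]
#1 0xa9→b21/s1 L1-HIT; vc=[]
#2 0xf4→b30/s2 MISS; vc=[]
#3 0xf2→b30/s2 L1-HIT; vc=[]
#4 0x8f→b17/s1 MISS; vc=[21]
#5 0xf4→b30/s2 L1-HIT; vc=[21]
#6 0x91→b18/s2 MISS; vc=[21,30]
#7 0xf1→b30/s2 VC-HIT; vc=[21,18]
#8 0x37→b6/s2 MISS; vc=[21,18,30]
#9 0x57→b10/s2 MISS; vc=[21,18,30,6]
#10 0x34→b6/s2 VC-HIT; vc=[21,18,30,10]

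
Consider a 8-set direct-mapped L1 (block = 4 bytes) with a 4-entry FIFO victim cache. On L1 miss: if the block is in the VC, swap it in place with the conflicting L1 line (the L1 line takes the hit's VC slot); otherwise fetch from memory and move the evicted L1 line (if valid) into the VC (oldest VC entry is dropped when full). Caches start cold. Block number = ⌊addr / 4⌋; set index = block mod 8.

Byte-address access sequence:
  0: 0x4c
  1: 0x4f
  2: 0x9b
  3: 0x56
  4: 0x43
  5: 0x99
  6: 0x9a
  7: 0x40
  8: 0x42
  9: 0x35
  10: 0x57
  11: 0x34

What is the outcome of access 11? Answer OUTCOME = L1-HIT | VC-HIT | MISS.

OUTCOME = VC-HIT

#0 0x4c→b19/s3 MISS; vc=[]
#1 0x4f→b19/s3 L1-HIT; vc=[]
#2 0x9b→b38/s6 MISS; vc=[]
#3 0x56→b21/s5 MISS; vc=[]
#4 0x43→b16/s0 MISS; vc=[]
#5 0x99→b38/s6 L1-HIT; vc=[]
#6 0x9a→b38/s6 L1-HIT; vc=[]
#7 0x40→b16/s0 L1-HIT; vc=[]
#8 0x42→b16/s0 L1-HIT; vc=[]
#9 0x35→b13/s5 MISS; vc=[21]
#10 0x57→b21/s5 VC-HIT; vc=[13]
#11 0x34→b13/s5 VC-HIT; vc=[21]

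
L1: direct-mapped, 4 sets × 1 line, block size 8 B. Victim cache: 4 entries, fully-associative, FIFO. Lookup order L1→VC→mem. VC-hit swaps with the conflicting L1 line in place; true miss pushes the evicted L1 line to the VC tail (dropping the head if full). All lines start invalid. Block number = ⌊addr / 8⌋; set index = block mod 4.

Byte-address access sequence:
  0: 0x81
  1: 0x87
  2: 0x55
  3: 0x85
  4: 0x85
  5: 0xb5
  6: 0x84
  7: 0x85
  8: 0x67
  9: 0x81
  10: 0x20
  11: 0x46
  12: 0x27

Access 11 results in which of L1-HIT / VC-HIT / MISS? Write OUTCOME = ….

0: 0x81 (blk 16, set 0) → MISS  vc=[]
1: 0x87 (blk 16, set 0) → L1-HIT  vc=[]
2: 0x55 (blk 10, set 2) → MISS  vc=[]
3: 0x85 (blk 16, set 0) → L1-HIT  vc=[]
4: 0x85 (blk 16, set 0) → L1-HIT  vc=[]
5: 0xb5 (blk 22, set 2) → MISS  vc=[10]
6: 0x84 (blk 16, set 0) → L1-HIT  vc=[10]
7: 0x85 (blk 16, set 0) → L1-HIT  vc=[10]
8: 0x67 (blk 12, set 0) → MISS  vc=[10, 16]
9: 0x81 (blk 16, set 0) → VC-HIT  vc=[10, 12]
10: 0x20 (blk 4, set 0) → MISS  vc=[10, 12, 16]
11: 0x46 (blk 8, set 0) → MISS  vc=[10, 12, 16, 4]
12: 0x27 (blk 4, set 0) → VC-HIT  vc=[10, 12, 16, 8]

OUTCOME = MISS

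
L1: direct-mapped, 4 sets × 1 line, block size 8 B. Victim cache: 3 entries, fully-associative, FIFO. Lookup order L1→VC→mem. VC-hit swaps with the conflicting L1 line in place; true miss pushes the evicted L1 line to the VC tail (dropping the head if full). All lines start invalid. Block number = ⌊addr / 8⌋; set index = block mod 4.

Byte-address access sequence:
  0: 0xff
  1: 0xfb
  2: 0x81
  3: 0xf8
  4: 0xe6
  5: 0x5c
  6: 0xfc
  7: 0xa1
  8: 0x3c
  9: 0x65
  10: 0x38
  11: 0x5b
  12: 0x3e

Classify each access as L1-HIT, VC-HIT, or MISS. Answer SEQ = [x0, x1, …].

#0 0xff→b31/s3 MISS; vc=[]
#1 0xfb→b31/s3 L1-HIT; vc=[]
#2 0x81→b16/s0 MISS; vc=[]
#3 0xf8→b31/s3 L1-HIT; vc=[]
#4 0xe6→b28/s0 MISS; vc=[16]
#5 0x5c→b11/s3 MISS; vc=[16,31]
#6 0xfc→b31/s3 VC-HIT; vc=[16,11]
#7 0xa1→b20/s0 MISS; vc=[16,11,28]
#8 0x3c→b7/s3 MISS; vc=[11,28,31]
#9 0x65→b12/s0 MISS; vc=[28,31,20]
#10 0x38→b7/s3 L1-HIT; vc=[28,31,20]
#11 0x5b→b11/s3 MISS; vc=[31,20,7]
#12 0x3e→b7/s3 VC-HIT; vc=[31,20,11]

SEQ = [MISS, L1-HIT, MISS, L1-HIT, MISS, MISS, VC-HIT, MISS, MISS, MISS, L1-HIT, MISS, VC-HIT]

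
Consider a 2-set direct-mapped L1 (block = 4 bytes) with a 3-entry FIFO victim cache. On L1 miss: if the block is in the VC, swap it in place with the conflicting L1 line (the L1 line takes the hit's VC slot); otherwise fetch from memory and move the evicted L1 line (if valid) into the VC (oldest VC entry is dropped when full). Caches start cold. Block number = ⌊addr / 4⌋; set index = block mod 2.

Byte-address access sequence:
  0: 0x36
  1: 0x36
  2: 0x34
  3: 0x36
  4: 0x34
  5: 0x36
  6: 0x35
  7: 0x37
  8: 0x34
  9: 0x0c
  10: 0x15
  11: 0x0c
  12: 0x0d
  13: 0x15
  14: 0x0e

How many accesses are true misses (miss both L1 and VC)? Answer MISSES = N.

MISSES = 3

  [0] addr=0x36 blk=13 s=1: MISS | VC []
  [1] addr=0x36 blk=13 s=1: L1-HIT | VC []
  [2] addr=0x34 blk=13 s=1: L1-HIT | VC []
  [3] addr=0x36 blk=13 s=1: L1-HIT | VC []
  [4] addr=0x34 blk=13 s=1: L1-HIT | VC []
  [5] addr=0x36 blk=13 s=1: L1-HIT | VC []
  [6] addr=0x35 blk=13 s=1: L1-HIT | VC []
  [7] addr=0x37 blk=13 s=1: L1-HIT | VC []
  [8] addr=0x34 blk=13 s=1: L1-HIT | VC []
  [9] addr=0xc blk=3 s=1: MISS | VC [13]
  [10] addr=0x15 blk=5 s=1: MISS | VC [13, 3]
  [11] addr=0xc blk=3 s=1: VC-HIT | VC [13, 5]
  [12] addr=0xd blk=3 s=1: L1-HIT | VC [13, 5]
  [13] addr=0x15 blk=5 s=1: VC-HIT | VC [13, 3]
  [14] addr=0xe blk=3 s=1: VC-HIT | VC [13, 5]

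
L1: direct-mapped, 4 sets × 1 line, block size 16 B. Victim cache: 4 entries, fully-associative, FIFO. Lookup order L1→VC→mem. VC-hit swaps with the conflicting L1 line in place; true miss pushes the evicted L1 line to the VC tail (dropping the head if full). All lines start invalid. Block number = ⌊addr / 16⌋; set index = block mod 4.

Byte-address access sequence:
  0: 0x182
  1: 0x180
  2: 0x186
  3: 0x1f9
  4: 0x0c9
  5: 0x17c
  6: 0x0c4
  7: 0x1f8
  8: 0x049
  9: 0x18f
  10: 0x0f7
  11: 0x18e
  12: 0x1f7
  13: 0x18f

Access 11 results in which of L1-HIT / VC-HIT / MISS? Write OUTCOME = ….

0: 0x182 (blk 24, set 0) → MISS  vc=[]
1: 0x180 (blk 24, set 0) → L1-HIT  vc=[]
2: 0x186 (blk 24, set 0) → L1-HIT  vc=[]
3: 0x1f9 (blk 31, set 3) → MISS  vc=[]
4: 0xc9 (blk 12, set 0) → MISS  vc=[24]
5: 0x17c (blk 23, set 3) → MISS  vc=[24, 31]
6: 0xc4 (blk 12, set 0) → L1-HIT  vc=[24, 31]
7: 0x1f8 (blk 31, set 3) → VC-HIT  vc=[24, 23]
8: 0x49 (blk 4, set 0) → MISS  vc=[24, 23, 12]
9: 0x18f (blk 24, set 0) → VC-HIT  vc=[4, 23, 12]
10: 0xf7 (blk 15, set 3) → MISS  vc=[4, 23, 12, 31]
11: 0x18e (blk 24, set 0) → L1-HIT  vc=[4, 23, 12, 31]
12: 0x1f7 (blk 31, set 3) → VC-HIT  vc=[4, 23, 12, 15]
13: 0x18f (blk 24, set 0) → L1-HIT  vc=[4, 23, 12, 15]

OUTCOME = L1-HIT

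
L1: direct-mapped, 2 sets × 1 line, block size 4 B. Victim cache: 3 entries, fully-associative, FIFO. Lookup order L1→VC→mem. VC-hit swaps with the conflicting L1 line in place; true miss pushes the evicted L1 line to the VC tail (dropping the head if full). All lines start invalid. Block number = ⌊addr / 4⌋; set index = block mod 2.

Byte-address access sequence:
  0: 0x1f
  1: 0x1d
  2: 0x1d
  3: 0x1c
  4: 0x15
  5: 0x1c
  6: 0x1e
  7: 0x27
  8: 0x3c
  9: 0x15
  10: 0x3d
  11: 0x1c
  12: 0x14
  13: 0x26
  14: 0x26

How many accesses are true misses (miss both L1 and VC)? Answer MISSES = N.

MISSES = 4

0: 0x1f (blk 7, set 1) → MISS  vc=[]
1: 0x1d (blk 7, set 1) → L1-HIT  vc=[]
2: 0x1d (blk 7, set 1) → L1-HIT  vc=[]
3: 0x1c (blk 7, set 1) → L1-HIT  vc=[]
4: 0x15 (blk 5, set 1) → MISS  vc=[7]
5: 0x1c (blk 7, set 1) → VC-HIT  vc=[5]
6: 0x1e (blk 7, set 1) → L1-HIT  vc=[5]
7: 0x27 (blk 9, set 1) → MISS  vc=[5, 7]
8: 0x3c (blk 15, set 1) → MISS  vc=[5, 7, 9]
9: 0x15 (blk 5, set 1) → VC-HIT  vc=[15, 7, 9]
10: 0x3d (blk 15, set 1) → VC-HIT  vc=[5, 7, 9]
11: 0x1c (blk 7, set 1) → VC-HIT  vc=[5, 15, 9]
12: 0x14 (blk 5, set 1) → VC-HIT  vc=[7, 15, 9]
13: 0x26 (blk 9, set 1) → VC-HIT  vc=[7, 15, 5]
14: 0x26 (blk 9, set 1) → L1-HIT  vc=[7, 15, 5]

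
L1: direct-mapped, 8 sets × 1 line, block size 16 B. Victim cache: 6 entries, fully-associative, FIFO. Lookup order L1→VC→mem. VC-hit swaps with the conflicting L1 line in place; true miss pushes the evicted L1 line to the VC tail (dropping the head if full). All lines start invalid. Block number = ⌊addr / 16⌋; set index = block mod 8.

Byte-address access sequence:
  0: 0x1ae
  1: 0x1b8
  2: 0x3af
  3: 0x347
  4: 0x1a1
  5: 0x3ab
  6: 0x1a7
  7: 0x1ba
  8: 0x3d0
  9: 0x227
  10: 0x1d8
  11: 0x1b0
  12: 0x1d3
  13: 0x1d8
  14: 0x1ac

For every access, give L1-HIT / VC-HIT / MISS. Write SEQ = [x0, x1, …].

#0 0x1ae→b26/s2 MISS; vc=[]
#1 0x1b8→b27/s3 MISS; vc=[]
#2 0x3af→b58/s2 MISS; vc=[26]
#3 0x347→b52/s4 MISS; vc=[26]
#4 0x1a1→b26/s2 VC-HIT; vc=[58]
#5 0x3ab→b58/s2 VC-HIT; vc=[26]
#6 0x1a7→b26/s2 VC-HIT; vc=[58]
#7 0x1ba→b27/s3 L1-HIT; vc=[58]
#8 0x3d0→b61/s5 MISS; vc=[58]
#9 0x227→b34/s2 MISS; vc=[58,26]
#10 0x1d8→b29/s5 MISS; vc=[58,26,61]
#11 0x1b0→b27/s3 L1-HIT; vc=[58,26,61]
#12 0x1d3→b29/s5 L1-HIT; vc=[58,26,61]
#13 0x1d8→b29/s5 L1-HIT; vc=[58,26,61]
#14 0x1ac→b26/s2 VC-HIT; vc=[58,34,61]

SEQ = [MISS, MISS, MISS, MISS, VC-HIT, VC-HIT, VC-HIT, L1-HIT, MISS, MISS, MISS, L1-HIT, L1-HIT, L1-HIT, VC-HIT]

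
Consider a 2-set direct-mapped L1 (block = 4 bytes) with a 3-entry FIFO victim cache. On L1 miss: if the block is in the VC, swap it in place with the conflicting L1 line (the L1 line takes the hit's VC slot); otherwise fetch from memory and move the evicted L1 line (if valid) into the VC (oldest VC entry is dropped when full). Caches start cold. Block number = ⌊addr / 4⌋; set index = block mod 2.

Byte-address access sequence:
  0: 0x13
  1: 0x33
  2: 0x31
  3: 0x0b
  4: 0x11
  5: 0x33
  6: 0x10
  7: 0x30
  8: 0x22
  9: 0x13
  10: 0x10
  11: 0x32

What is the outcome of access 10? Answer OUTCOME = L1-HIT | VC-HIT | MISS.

OUTCOME = L1-HIT

#0 0x13→b4/s0 MISS; vc=[]
#1 0x33→b12/s0 MISS; vc=[4]
#2 0x31→b12/s0 L1-HIT; vc=[4]
#3 0xb→b2/s0 MISS; vc=[4,12]
#4 0x11→b4/s0 VC-HIT; vc=[2,12]
#5 0x33→b12/s0 VC-HIT; vc=[2,4]
#6 0x10→b4/s0 VC-HIT; vc=[2,12]
#7 0x30→b12/s0 VC-HIT; vc=[2,4]
#8 0x22→b8/s0 MISS; vc=[2,4,12]
#9 0x13→b4/s0 VC-HIT; vc=[2,8,12]
#10 0x10→b4/s0 L1-HIT; vc=[2,8,12]
#11 0x32→b12/s0 VC-HIT; vc=[2,8,4]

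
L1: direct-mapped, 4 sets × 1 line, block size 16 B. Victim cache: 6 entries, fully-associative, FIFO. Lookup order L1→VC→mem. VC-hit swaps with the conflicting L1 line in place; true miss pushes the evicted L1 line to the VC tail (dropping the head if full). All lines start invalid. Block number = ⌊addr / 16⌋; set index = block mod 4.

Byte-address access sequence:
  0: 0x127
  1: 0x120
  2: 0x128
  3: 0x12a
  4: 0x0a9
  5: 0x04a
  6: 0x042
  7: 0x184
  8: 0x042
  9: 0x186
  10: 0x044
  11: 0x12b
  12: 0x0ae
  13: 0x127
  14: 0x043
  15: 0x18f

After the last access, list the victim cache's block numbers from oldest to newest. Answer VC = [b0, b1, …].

VC = [10, 4]

#0 0x127→b18/s2 MISS; vc=[]
#1 0x120→b18/s2 L1-HIT; vc=[]
#2 0x128→b18/s2 L1-HIT; vc=[]
#3 0x12a→b18/s2 L1-HIT; vc=[]
#4 0xa9→b10/s2 MISS; vc=[18]
#5 0x4a→b4/s0 MISS; vc=[18]
#6 0x42→b4/s0 L1-HIT; vc=[18]
#7 0x184→b24/s0 MISS; vc=[18,4]
#8 0x42→b4/s0 VC-HIT; vc=[18,24]
#9 0x186→b24/s0 VC-HIT; vc=[18,4]
#10 0x44→b4/s0 VC-HIT; vc=[18,24]
#11 0x12b→b18/s2 VC-HIT; vc=[10,24]
#12 0xae→b10/s2 VC-HIT; vc=[18,24]
#13 0x127→b18/s2 VC-HIT; vc=[10,24]
#14 0x43→b4/s0 L1-HIT; vc=[10,24]
#15 0x18f→b24/s0 VC-HIT; vc=[10,4]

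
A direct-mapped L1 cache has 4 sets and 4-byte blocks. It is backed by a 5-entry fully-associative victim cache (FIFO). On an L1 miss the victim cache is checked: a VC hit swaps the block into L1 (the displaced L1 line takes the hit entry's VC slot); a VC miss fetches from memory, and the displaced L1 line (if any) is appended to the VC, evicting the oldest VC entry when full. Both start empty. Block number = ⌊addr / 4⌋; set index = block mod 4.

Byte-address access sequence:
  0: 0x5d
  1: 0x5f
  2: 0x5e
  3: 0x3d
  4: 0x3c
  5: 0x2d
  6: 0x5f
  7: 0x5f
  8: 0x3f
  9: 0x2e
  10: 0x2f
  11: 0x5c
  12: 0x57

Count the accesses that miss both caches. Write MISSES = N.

MISSES = 4

0: 0x5d (blk 23, set 3) → MISS  vc=[]
1: 0x5f (blk 23, set 3) → L1-HIT  vc=[]
2: 0x5e (blk 23, set 3) → L1-HIT  vc=[]
3: 0x3d (blk 15, set 3) → MISS  vc=[23]
4: 0x3c (blk 15, set 3) → L1-HIT  vc=[23]
5: 0x2d (blk 11, set 3) → MISS  vc=[23, 15]
6: 0x5f (blk 23, set 3) → VC-HIT  vc=[11, 15]
7: 0x5f (blk 23, set 3) → L1-HIT  vc=[11, 15]
8: 0x3f (blk 15, set 3) → VC-HIT  vc=[11, 23]
9: 0x2e (blk 11, set 3) → VC-HIT  vc=[15, 23]
10: 0x2f (blk 11, set 3) → L1-HIT  vc=[15, 23]
11: 0x5c (blk 23, set 3) → VC-HIT  vc=[15, 11]
12: 0x57 (blk 21, set 1) → MISS  vc=[15, 11]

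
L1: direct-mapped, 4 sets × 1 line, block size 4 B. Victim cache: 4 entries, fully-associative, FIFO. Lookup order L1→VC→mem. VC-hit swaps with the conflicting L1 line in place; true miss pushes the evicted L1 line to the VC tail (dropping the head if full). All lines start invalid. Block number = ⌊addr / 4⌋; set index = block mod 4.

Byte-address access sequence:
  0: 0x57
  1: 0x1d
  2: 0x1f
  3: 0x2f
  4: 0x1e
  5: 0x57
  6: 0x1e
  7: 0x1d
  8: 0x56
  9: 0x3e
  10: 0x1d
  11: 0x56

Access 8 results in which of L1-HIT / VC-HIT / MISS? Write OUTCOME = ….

OUTCOME = L1-HIT

#0 0x57→b21/s1 MISS; vc=[]
#1 0x1d→b7/s3 MISS; vc=[]
#2 0x1f→b7/s3 L1-HIT; vc=[]
#3 0x2f→b11/s3 MISS; vc=[7]
#4 0x1e→b7/s3 VC-HIT; vc=[11]
#5 0x57→b21/s1 L1-HIT; vc=[11]
#6 0x1e→b7/s3 L1-HIT; vc=[11]
#7 0x1d→b7/s3 L1-HIT; vc=[11]
#8 0x56→b21/s1 L1-HIT; vc=[11]
#9 0x3e→b15/s3 MISS; vc=[11,7]
#10 0x1d→b7/s3 VC-HIT; vc=[11,15]
#11 0x56→b21/s1 L1-HIT; vc=[11,15]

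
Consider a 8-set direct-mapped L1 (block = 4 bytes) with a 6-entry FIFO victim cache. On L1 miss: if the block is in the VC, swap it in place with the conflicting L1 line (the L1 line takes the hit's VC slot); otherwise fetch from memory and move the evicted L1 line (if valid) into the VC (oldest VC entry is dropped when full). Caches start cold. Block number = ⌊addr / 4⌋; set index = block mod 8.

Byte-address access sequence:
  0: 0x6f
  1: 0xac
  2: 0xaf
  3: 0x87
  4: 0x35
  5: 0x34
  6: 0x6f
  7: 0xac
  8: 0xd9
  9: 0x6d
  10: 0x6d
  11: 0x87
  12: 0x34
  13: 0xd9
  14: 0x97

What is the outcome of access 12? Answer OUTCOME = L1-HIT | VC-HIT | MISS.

OUTCOME = L1-HIT

  [0] addr=0x6f blk=27 s=3: MISS | VC []
  [1] addr=0xac blk=43 s=3: MISS | VC [27]
  [2] addr=0xaf blk=43 s=3: L1-HIT | VC [27]
  [3] addr=0x87 blk=33 s=1: MISS | VC [27]
  [4] addr=0x35 blk=13 s=5: MISS | VC [27]
  [5] addr=0x34 blk=13 s=5: L1-HIT | VC [27]
  [6] addr=0x6f blk=27 s=3: VC-HIT | VC [43]
  [7] addr=0xac blk=43 s=3: VC-HIT | VC [27]
  [8] addr=0xd9 blk=54 s=6: MISS | VC [27]
  [9] addr=0x6d blk=27 s=3: VC-HIT | VC [43]
  [10] addr=0x6d blk=27 s=3: L1-HIT | VC [43]
  [11] addr=0x87 blk=33 s=1: L1-HIT | VC [43]
  [12] addr=0x34 blk=13 s=5: L1-HIT | VC [43]
  [13] addr=0xd9 blk=54 s=6: L1-HIT | VC [43]
  [14] addr=0x97 blk=37 s=5: MISS | VC [43, 13]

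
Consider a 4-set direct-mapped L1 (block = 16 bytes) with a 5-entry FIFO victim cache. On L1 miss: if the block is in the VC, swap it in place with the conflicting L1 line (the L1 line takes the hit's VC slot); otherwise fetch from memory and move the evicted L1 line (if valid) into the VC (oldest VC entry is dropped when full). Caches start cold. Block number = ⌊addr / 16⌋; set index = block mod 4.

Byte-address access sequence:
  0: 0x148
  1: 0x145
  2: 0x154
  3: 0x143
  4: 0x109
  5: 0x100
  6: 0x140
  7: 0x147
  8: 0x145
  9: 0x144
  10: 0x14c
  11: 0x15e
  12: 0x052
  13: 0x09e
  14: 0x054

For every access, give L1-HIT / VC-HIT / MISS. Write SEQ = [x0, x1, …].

#0 0x148→b20/s0 MISS; vc=[]
#1 0x145→b20/s0 L1-HIT; vc=[]
#2 0x154→b21/s1 MISS; vc=[]
#3 0x143→b20/s0 L1-HIT; vc=[]
#4 0x109→b16/s0 MISS; vc=[20]
#5 0x100→b16/s0 L1-HIT; vc=[20]
#6 0x140→b20/s0 VC-HIT; vc=[16]
#7 0x147→b20/s0 L1-HIT; vc=[16]
#8 0x145→b20/s0 L1-HIT; vc=[16]
#9 0x144→b20/s0 L1-HIT; vc=[16]
#10 0x14c→b20/s0 L1-HIT; vc=[16]
#11 0x15e→b21/s1 L1-HIT; vc=[16]
#12 0x52→b5/s1 MISS; vc=[16,21]
#13 0x9e→b9/s1 MISS; vc=[16,21,5]
#14 0x54→b5/s1 VC-HIT; vc=[16,21,9]

SEQ = [MISS, L1-HIT, MISS, L1-HIT, MISS, L1-HIT, VC-HIT, L1-HIT, L1-HIT, L1-HIT, L1-HIT, L1-HIT, MISS, MISS, VC-HIT]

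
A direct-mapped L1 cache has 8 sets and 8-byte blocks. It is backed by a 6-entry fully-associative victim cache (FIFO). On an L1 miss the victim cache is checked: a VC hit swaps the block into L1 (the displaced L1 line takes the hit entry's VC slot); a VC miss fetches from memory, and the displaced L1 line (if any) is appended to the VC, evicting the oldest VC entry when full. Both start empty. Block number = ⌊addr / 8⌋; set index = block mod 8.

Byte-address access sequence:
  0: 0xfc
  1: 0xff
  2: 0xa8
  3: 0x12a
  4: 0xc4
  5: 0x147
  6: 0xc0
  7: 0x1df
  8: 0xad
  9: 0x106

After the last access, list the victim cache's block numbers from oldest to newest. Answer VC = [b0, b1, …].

VC = [37, 40, 24]

0: 0xfc (blk 31, set 7) → MISS  vc=[]
1: 0xff (blk 31, set 7) → L1-HIT  vc=[]
2: 0xa8 (blk 21, set 5) → MISS  vc=[]
3: 0x12a (blk 37, set 5) → MISS  vc=[21]
4: 0xc4 (blk 24, set 0) → MISS  vc=[21]
5: 0x147 (blk 40, set 0) → MISS  vc=[21, 24]
6: 0xc0 (blk 24, set 0) → VC-HIT  vc=[21, 40]
7: 0x1df (blk 59, set 3) → MISS  vc=[21, 40]
8: 0xad (blk 21, set 5) → VC-HIT  vc=[37, 40]
9: 0x106 (blk 32, set 0) → MISS  vc=[37, 40, 24]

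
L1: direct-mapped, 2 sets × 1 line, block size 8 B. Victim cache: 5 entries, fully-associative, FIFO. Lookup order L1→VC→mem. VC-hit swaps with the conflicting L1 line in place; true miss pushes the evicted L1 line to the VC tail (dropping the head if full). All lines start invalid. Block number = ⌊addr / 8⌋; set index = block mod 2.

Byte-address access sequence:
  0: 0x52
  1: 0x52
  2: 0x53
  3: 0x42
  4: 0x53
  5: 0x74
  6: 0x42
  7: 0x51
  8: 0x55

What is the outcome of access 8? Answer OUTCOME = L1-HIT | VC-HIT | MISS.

OUTCOME = L1-HIT

#0 0x52→b10/s0 MISS; vc=[]
#1 0x52→b10/s0 L1-HIT; vc=[]
#2 0x53→b10/s0 L1-HIT; vc=[]
#3 0x42→b8/s0 MISS; vc=[10]
#4 0x53→b10/s0 VC-HIT; vc=[8]
#5 0x74→b14/s0 MISS; vc=[8,10]
#6 0x42→b8/s0 VC-HIT; vc=[14,10]
#7 0x51→b10/s0 VC-HIT; vc=[14,8]
#8 0x55→b10/s0 L1-HIT; vc=[14,8]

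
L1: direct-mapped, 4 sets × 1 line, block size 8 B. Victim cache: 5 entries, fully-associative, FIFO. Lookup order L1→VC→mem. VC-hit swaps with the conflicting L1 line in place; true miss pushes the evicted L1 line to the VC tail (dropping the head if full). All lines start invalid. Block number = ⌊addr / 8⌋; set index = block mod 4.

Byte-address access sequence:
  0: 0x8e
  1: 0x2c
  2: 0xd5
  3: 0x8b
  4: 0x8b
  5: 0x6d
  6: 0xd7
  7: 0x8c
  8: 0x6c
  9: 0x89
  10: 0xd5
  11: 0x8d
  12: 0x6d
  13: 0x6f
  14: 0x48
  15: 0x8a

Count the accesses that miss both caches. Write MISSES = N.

MISSES = 5

0: 0x8e (blk 17, set 1) → MISS  vc=[]
1: 0x2c (blk 5, set 1) → MISS  vc=[17]
2: 0xd5 (blk 26, set 2) → MISS  vc=[17]
3: 0x8b (blk 17, set 1) → VC-HIT  vc=[5]
4: 0x8b (blk 17, set 1) → L1-HIT  vc=[5]
5: 0x6d (blk 13, set 1) → MISS  vc=[5, 17]
6: 0xd7 (blk 26, set 2) → L1-HIT  vc=[5, 17]
7: 0x8c (blk 17, set 1) → VC-HIT  vc=[5, 13]
8: 0x6c (blk 13, set 1) → VC-HIT  vc=[5, 17]
9: 0x89 (blk 17, set 1) → VC-HIT  vc=[5, 13]
10: 0xd5 (blk 26, set 2) → L1-HIT  vc=[5, 13]
11: 0x8d (blk 17, set 1) → L1-HIT  vc=[5, 13]
12: 0x6d (blk 13, set 1) → VC-HIT  vc=[5, 17]
13: 0x6f (blk 13, set 1) → L1-HIT  vc=[5, 17]
14: 0x48 (blk 9, set 1) → MISS  vc=[5, 17, 13]
15: 0x8a (blk 17, set 1) → VC-HIT  vc=[5, 9, 13]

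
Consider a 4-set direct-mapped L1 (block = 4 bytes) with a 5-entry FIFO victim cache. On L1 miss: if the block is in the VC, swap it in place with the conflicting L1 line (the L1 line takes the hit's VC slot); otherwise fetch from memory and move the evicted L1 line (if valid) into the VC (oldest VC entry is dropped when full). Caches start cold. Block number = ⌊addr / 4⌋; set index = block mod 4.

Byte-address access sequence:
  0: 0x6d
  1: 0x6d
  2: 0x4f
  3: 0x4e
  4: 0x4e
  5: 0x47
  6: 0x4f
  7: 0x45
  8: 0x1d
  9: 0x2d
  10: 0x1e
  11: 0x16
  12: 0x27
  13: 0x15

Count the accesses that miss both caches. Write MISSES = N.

MISSES = 7

#0 0x6d→b27/s3 MISS; vc=[]
#1 0x6d→b27/s3 L1-HIT; vc=[]
#2 0x4f→b19/s3 MISS; vc=[27]
#3 0x4e→b19/s3 L1-HIT; vc=[27]
#4 0x4e→b19/s3 L1-HIT; vc=[27]
#5 0x47→b17/s1 MISS; vc=[27]
#6 0x4f→b19/s3 L1-HIT; vc=[27]
#7 0x45→b17/s1 L1-HIT; vc=[27]
#8 0x1d→b7/s3 MISS; vc=[27,19]
#9 0x2d→b11/s3 MISS; vc=[27,19,7]
#10 0x1e→b7/s3 VC-HIT; vc=[27,19,11]
#11 0x16→b5/s1 MISS; vc=[27,19,11,17]
#12 0x27→b9/s1 MISS; vc=[27,19,11,17,5]
#13 0x15→b5/s1 VC-HIT; vc=[27,19,11,17,9]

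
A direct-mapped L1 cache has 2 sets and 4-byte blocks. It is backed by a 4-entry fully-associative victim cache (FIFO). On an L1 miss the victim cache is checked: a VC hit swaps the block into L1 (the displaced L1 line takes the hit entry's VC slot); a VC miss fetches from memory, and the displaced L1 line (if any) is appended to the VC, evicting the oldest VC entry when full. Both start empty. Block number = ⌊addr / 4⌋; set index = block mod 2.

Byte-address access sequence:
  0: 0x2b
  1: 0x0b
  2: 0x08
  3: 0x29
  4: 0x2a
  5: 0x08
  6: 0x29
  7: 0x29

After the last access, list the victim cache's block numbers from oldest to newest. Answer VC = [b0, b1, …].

0: 0x2b (blk 10, set 0) → MISS  vc=[]
1: 0xb (blk 2, set 0) → MISS  vc=[10]
2: 0x8 (blk 2, set 0) → L1-HIT  vc=[10]
3: 0x29 (blk 10, set 0) → VC-HIT  vc=[2]
4: 0x2a (blk 10, set 0) → L1-HIT  vc=[2]
5: 0x8 (blk 2, set 0) → VC-HIT  vc=[10]
6: 0x29 (blk 10, set 0) → VC-HIT  vc=[2]
7: 0x29 (blk 10, set 0) → L1-HIT  vc=[2]

VC = [2]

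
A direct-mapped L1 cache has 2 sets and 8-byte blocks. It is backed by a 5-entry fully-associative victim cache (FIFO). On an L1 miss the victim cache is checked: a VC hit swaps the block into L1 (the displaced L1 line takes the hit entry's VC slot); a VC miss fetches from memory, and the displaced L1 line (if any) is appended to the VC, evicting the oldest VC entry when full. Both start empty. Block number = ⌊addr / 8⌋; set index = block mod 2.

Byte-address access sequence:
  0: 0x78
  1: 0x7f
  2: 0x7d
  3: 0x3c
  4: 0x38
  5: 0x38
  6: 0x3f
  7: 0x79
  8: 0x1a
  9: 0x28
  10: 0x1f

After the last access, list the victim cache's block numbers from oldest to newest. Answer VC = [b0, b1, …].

0: 0x78 (blk 15, set 1) → MISS  vc=[]
1: 0x7f (blk 15, set 1) → L1-HIT  vc=[]
2: 0x7d (blk 15, set 1) → L1-HIT  vc=[]
3: 0x3c (blk 7, set 1) → MISS  vc=[15]
4: 0x38 (blk 7, set 1) → L1-HIT  vc=[15]
5: 0x38 (blk 7, set 1) → L1-HIT  vc=[15]
6: 0x3f (blk 7, set 1) → L1-HIT  vc=[15]
7: 0x79 (blk 15, set 1) → VC-HIT  vc=[7]
8: 0x1a (blk 3, set 1) → MISS  vc=[7, 15]
9: 0x28 (blk 5, set 1) → MISS  vc=[7, 15, 3]
10: 0x1f (blk 3, set 1) → VC-HIT  vc=[7, 15, 5]

VC = [7, 15, 5]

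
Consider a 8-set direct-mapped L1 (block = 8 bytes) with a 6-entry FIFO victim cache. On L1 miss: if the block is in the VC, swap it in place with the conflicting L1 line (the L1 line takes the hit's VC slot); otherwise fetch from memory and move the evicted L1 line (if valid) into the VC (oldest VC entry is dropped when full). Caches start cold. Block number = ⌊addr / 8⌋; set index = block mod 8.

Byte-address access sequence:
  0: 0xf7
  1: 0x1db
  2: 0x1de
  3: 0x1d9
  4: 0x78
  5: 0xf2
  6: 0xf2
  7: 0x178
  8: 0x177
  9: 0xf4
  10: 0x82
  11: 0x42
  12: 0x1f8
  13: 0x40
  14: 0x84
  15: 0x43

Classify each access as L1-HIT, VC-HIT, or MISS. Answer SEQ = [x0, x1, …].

  [0] addr=0xf7 blk=30 s=6: MISS | VC []
  [1] addr=0x1db blk=59 s=3: MISS | VC []
  [2] addr=0x1de blk=59 s=3: L1-HIT | VC []
  [3] addr=0x1d9 blk=59 s=3: L1-HIT | VC []
  [4] addr=0x78 blk=15 s=7: MISS | VC []
  [5] addr=0xf2 blk=30 s=6: L1-HIT | VC []
  [6] addr=0xf2 blk=30 s=6: L1-HIT | VC []
  [7] addr=0x178 blk=47 s=7: MISS | VC [15]
  [8] addr=0x177 blk=46 s=6: MISS | VC [15, 30]
  [9] addr=0xf4 blk=30 s=6: VC-HIT | VC [15, 46]
  [10] addr=0x82 blk=16 s=0: MISS | VC [15, 46]
  [11] addr=0x42 blk=8 s=0: MISS | VC [15, 46, 16]
  [12] addr=0x1f8 blk=63 s=7: MISS | VC [15, 46, 16, 47]
  [13] addr=0x40 blk=8 s=0: L1-HIT | VC [15, 46, 16, 47]
  [14] addr=0x84 blk=16 s=0: VC-HIT | VC [15, 46, 8, 47]
  [15] addr=0x43 blk=8 s=0: VC-HIT | VC [15, 46, 16, 47]

SEQ = [MISS, MISS, L1-HIT, L1-HIT, MISS, L1-HIT, L1-HIT, MISS, MISS, VC-HIT, MISS, MISS, MISS, L1-HIT, VC-HIT, VC-HIT]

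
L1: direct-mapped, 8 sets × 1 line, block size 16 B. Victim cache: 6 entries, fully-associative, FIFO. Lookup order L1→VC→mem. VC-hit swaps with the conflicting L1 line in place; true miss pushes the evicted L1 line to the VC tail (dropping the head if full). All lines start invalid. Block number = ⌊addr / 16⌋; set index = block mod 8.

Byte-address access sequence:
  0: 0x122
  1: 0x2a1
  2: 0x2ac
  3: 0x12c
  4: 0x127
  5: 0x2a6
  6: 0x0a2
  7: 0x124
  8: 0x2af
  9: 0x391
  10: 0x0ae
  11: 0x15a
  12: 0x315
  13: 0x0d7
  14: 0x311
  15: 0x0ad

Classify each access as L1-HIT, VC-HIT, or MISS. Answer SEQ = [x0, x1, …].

0: 0x122 (blk 18, set 2) → MISS  vc=[]
1: 0x2a1 (blk 42, set 2) → MISS  vc=[18]
2: 0x2ac (blk 42, set 2) → L1-HIT  vc=[18]
3: 0x12c (blk 18, set 2) → VC-HIT  vc=[42]
4: 0x127 (blk 18, set 2) → L1-HIT  vc=[42]
5: 0x2a6 (blk 42, set 2) → VC-HIT  vc=[18]
6: 0xa2 (blk 10, set 2) → MISS  vc=[18, 42]
7: 0x124 (blk 18, set 2) → VC-HIT  vc=[10, 42]
8: 0x2af (blk 42, set 2) → VC-HIT  vc=[10, 18]
9: 0x391 (blk 57, set 1) → MISS  vc=[10, 18]
10: 0xae (blk 10, set 2) → VC-HIT  vc=[42, 18]
11: 0x15a (blk 21, set 5) → MISS  vc=[42, 18]
12: 0x315 (blk 49, set 1) → MISS  vc=[42, 18, 57]
13: 0xd7 (blk 13, set 5) → MISS  vc=[42, 18, 57, 21]
14: 0x311 (blk 49, set 1) → L1-HIT  vc=[42, 18, 57, 21]
15: 0xad (blk 10, set 2) → L1-HIT  vc=[42, 18, 57, 21]

SEQ = [MISS, MISS, L1-HIT, VC-HIT, L1-HIT, VC-HIT, MISS, VC-HIT, VC-HIT, MISS, VC-HIT, MISS, MISS, MISS, L1-HIT, L1-HIT]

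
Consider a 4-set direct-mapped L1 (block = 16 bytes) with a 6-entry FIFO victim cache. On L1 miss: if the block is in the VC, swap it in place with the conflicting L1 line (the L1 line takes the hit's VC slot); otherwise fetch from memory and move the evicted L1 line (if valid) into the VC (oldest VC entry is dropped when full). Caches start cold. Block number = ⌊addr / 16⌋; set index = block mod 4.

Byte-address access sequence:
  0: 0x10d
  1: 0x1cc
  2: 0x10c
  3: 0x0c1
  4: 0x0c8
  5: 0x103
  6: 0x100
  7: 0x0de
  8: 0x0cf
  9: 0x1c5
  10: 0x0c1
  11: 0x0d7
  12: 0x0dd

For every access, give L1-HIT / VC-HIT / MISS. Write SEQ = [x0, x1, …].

SEQ = [MISS, MISS, VC-HIT, MISS, L1-HIT, VC-HIT, L1-HIT, MISS, VC-HIT, VC-HIT, VC-HIT, L1-HIT, L1-HIT]

#0 0x10d→b16/s0 MISS; vc=[]
#1 0x1cc→b28/s0 MISS; vc=[16]
#2 0x10c→b16/s0 VC-HIT; vc=[28]
#3 0xc1→b12/s0 MISS; vc=[28,16]
#4 0xc8→b12/s0 L1-HIT; vc=[28,16]
#5 0x103→b16/s0 VC-HIT; vc=[28,12]
#6 0x100→b16/s0 L1-HIT; vc=[28,12]
#7 0xde→b13/s1 MISS; vc=[28,12]
#8 0xcf→b12/s0 VC-HIT; vc=[28,16]
#9 0x1c5→b28/s0 VC-HIT; vc=[12,16]
#10 0xc1→b12/s0 VC-HIT; vc=[28,16]
#11 0xd7→b13/s1 L1-HIT; vc=[28,16]
#12 0xdd→b13/s1 L1-HIT; vc=[28,16]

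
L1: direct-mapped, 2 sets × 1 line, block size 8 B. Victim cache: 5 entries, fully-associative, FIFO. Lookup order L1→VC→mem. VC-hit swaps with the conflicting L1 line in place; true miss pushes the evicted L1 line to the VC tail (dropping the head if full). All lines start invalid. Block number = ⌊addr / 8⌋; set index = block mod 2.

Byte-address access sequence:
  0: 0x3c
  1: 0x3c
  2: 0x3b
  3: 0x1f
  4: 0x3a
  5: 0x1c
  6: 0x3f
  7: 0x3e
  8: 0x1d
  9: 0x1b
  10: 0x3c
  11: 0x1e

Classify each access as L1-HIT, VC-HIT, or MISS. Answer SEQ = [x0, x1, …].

  [0] addr=0x3c blk=7 s=1: MISS | VC []
  [1] addr=0x3c blk=7 s=1: L1-HIT | VC []
  [2] addr=0x3b blk=7 s=1: L1-HIT | VC []
  [3] addr=0x1f blk=3 s=1: MISS | VC [7]
  [4] addr=0x3a blk=7 s=1: VC-HIT | VC [3]
  [5] addr=0x1c blk=3 s=1: VC-HIT | VC [7]
  [6] addr=0x3f blk=7 s=1: VC-HIT | VC [3]
  [7] addr=0x3e blk=7 s=1: L1-HIT | VC [3]
  [8] addr=0x1d blk=3 s=1: VC-HIT | VC [7]
  [9] addr=0x1b blk=3 s=1: L1-HIT | VC [7]
  [10] addr=0x3c blk=7 s=1: VC-HIT | VC [3]
  [11] addr=0x1e blk=3 s=1: VC-HIT | VC [7]

SEQ = [MISS, L1-HIT, L1-HIT, MISS, VC-HIT, VC-HIT, VC-HIT, L1-HIT, VC-HIT, L1-HIT, VC-HIT, VC-HIT]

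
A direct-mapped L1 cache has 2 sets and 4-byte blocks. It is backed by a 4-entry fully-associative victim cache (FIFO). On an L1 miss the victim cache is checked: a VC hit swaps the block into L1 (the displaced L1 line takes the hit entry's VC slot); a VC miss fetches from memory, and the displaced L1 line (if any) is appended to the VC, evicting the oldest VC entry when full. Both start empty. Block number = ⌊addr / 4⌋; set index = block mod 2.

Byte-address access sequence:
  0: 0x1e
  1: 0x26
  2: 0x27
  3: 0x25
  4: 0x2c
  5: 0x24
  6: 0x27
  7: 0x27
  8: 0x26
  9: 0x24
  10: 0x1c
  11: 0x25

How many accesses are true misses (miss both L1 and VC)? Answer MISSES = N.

0: 0x1e (blk 7, set 1) → MISS  vc=[]
1: 0x26 (blk 9, set 1) → MISS  vc=[7]
2: 0x27 (blk 9, set 1) → L1-HIT  vc=[7]
3: 0x25 (blk 9, set 1) → L1-HIT  vc=[7]
4: 0x2c (blk 11, set 1) → MISS  vc=[7, 9]
5: 0x24 (blk 9, set 1) → VC-HIT  vc=[7, 11]
6: 0x27 (blk 9, set 1) → L1-HIT  vc=[7, 11]
7: 0x27 (blk 9, set 1) → L1-HIT  vc=[7, 11]
8: 0x26 (blk 9, set 1) → L1-HIT  vc=[7, 11]
9: 0x24 (blk 9, set 1) → L1-HIT  vc=[7, 11]
10: 0x1c (blk 7, set 1) → VC-HIT  vc=[9, 11]
11: 0x25 (blk 9, set 1) → VC-HIT  vc=[7, 11]

MISSES = 3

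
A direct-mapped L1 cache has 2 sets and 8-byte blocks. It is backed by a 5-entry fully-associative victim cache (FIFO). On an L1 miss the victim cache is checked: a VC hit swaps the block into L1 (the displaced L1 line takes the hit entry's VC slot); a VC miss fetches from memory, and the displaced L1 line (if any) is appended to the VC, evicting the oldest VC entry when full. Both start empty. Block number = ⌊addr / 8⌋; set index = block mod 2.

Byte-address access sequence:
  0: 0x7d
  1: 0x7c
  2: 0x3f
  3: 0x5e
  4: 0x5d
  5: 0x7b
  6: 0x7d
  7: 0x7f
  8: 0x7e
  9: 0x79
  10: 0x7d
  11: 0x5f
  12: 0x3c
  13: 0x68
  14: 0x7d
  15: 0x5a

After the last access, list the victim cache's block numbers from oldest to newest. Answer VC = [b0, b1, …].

0: 0x7d (blk 15, set 1) → MISS  vc=[]
1: 0x7c (blk 15, set 1) → L1-HIT  vc=[]
2: 0x3f (blk 7, set 1) → MISS  vc=[15]
3: 0x5e (blk 11, set 1) → MISS  vc=[15, 7]
4: 0x5d (blk 11, set 1) → L1-HIT  vc=[15, 7]
5: 0x7b (blk 15, set 1) → VC-HIT  vc=[11, 7]
6: 0x7d (blk 15, set 1) → L1-HIT  vc=[11, 7]
7: 0x7f (blk 15, set 1) → L1-HIT  vc=[11, 7]
8: 0x7e (blk 15, set 1) → L1-HIT  vc=[11, 7]
9: 0x79 (blk 15, set 1) → L1-HIT  vc=[11, 7]
10: 0x7d (blk 15, set 1) → L1-HIT  vc=[11, 7]
11: 0x5f (blk 11, set 1) → VC-HIT  vc=[15, 7]
12: 0x3c (blk 7, set 1) → VC-HIT  vc=[15, 11]
13: 0x68 (blk 13, set 1) → MISS  vc=[15, 11, 7]
14: 0x7d (blk 15, set 1) → VC-HIT  vc=[13, 11, 7]
15: 0x5a (blk 11, set 1) → VC-HIT  vc=[13, 15, 7]

VC = [13, 15, 7]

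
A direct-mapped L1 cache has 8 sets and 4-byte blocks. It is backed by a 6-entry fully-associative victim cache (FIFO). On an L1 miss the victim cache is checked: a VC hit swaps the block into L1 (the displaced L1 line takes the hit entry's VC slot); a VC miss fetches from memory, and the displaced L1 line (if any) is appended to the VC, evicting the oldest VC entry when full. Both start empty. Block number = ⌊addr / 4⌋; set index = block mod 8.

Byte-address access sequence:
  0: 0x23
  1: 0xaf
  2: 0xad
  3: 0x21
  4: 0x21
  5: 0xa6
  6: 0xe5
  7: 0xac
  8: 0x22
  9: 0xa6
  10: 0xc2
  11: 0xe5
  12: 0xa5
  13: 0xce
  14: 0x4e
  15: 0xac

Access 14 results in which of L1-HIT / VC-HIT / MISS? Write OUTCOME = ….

OUTCOME = MISS

0: 0x23 (blk 8, set 0) → MISS  vc=[]
1: 0xaf (blk 43, set 3) → MISS  vc=[]
2: 0xad (blk 43, set 3) → L1-HIT  vc=[]
3: 0x21 (blk 8, set 0) → L1-HIT  vc=[]
4: 0x21 (blk 8, set 0) → L1-HIT  vc=[]
5: 0xa6 (blk 41, set 1) → MISS  vc=[]
6: 0xe5 (blk 57, set 1) → MISS  vc=[41]
7: 0xac (blk 43, set 3) → L1-HIT  vc=[41]
8: 0x22 (blk 8, set 0) → L1-HIT  vc=[41]
9: 0xa6 (blk 41, set 1) → VC-HIT  vc=[57]
10: 0xc2 (blk 48, set 0) → MISS  vc=[57, 8]
11: 0xe5 (blk 57, set 1) → VC-HIT  vc=[41, 8]
12: 0xa5 (blk 41, set 1) → VC-HIT  vc=[57, 8]
13: 0xce (blk 51, set 3) → MISS  vc=[57, 8, 43]
14: 0x4e (blk 19, set 3) → MISS  vc=[57, 8, 43, 51]
15: 0xac (blk 43, set 3) → VC-HIT  vc=[57, 8, 19, 51]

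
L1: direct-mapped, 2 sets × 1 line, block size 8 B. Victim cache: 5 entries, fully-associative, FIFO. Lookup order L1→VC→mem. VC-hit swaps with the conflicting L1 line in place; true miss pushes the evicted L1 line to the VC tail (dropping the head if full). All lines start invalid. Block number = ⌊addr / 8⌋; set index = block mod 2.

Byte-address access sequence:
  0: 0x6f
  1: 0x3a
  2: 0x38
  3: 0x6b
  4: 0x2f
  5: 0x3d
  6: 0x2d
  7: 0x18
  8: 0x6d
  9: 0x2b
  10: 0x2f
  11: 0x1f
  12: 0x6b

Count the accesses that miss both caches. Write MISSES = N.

MISSES = 4

0: 0x6f (blk 13, set 1) → MISS  vc=[]
1: 0x3a (blk 7, set 1) → MISS  vc=[13]
2: 0x38 (blk 7, set 1) → L1-HIT  vc=[13]
3: 0x6b (blk 13, set 1) → VC-HIT  vc=[7]
4: 0x2f (blk 5, set 1) → MISS  vc=[7, 13]
5: 0x3d (blk 7, set 1) → VC-HIT  vc=[5, 13]
6: 0x2d (blk 5, set 1) → VC-HIT  vc=[7, 13]
7: 0x18 (blk 3, set 1) → MISS  vc=[7, 13, 5]
8: 0x6d (blk 13, set 1) → VC-HIT  vc=[7, 3, 5]
9: 0x2b (blk 5, set 1) → VC-HIT  vc=[7, 3, 13]
10: 0x2f (blk 5, set 1) → L1-HIT  vc=[7, 3, 13]
11: 0x1f (blk 3, set 1) → VC-HIT  vc=[7, 5, 13]
12: 0x6b (blk 13, set 1) → VC-HIT  vc=[7, 5, 3]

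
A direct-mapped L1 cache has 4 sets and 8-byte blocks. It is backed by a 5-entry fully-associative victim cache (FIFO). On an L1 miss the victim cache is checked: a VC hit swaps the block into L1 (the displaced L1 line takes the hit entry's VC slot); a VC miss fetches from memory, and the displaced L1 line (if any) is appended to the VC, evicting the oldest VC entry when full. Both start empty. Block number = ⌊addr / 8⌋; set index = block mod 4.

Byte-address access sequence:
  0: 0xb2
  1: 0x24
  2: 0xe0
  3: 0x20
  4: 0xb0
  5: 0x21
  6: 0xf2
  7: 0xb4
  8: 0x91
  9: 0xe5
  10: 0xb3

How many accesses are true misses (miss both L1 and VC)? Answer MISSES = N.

0: 0xb2 (blk 22, set 2) → MISS  vc=[]
1: 0x24 (blk 4, set 0) → MISS  vc=[]
2: 0xe0 (blk 28, set 0) → MISS  vc=[4]
3: 0x20 (blk 4, set 0) → VC-HIT  vc=[28]
4: 0xb0 (blk 22, set 2) → L1-HIT  vc=[28]
5: 0x21 (blk 4, set 0) → L1-HIT  vc=[28]
6: 0xf2 (blk 30, set 2) → MISS  vc=[28, 22]
7: 0xb4 (blk 22, set 2) → VC-HIT  vc=[28, 30]
8: 0x91 (blk 18, set 2) → MISS  vc=[28, 30, 22]
9: 0xe5 (blk 28, set 0) → VC-HIT  vc=[4, 30, 22]
10: 0xb3 (blk 22, set 2) → VC-HIT  vc=[4, 30, 18]

MISSES = 5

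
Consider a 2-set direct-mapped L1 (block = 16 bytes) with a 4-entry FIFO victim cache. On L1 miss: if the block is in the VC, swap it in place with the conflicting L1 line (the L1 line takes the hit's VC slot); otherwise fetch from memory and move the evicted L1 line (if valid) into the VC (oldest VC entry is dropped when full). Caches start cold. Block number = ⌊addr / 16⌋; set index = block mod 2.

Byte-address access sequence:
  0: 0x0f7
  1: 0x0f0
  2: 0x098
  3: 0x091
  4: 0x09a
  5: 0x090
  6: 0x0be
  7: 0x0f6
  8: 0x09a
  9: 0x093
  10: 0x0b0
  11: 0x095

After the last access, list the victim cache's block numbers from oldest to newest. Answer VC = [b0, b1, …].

0: 0xf7 (blk 15, set 1) → MISS  vc=[]
1: 0xf0 (blk 15, set 1) → L1-HIT  vc=[]
2: 0x98 (blk 9, set 1) → MISS  vc=[15]
3: 0x91 (blk 9, set 1) → L1-HIT  vc=[15]
4: 0x9a (blk 9, set 1) → L1-HIT  vc=[15]
5: 0x90 (blk 9, set 1) → L1-HIT  vc=[15]
6: 0xbe (blk 11, set 1) → MISS  vc=[15, 9]
7: 0xf6 (blk 15, set 1) → VC-HIT  vc=[11, 9]
8: 0x9a (blk 9, set 1) → VC-HIT  vc=[11, 15]
9: 0x93 (blk 9, set 1) → L1-HIT  vc=[11, 15]
10: 0xb0 (blk 11, set 1) → VC-HIT  vc=[9, 15]
11: 0x95 (blk 9, set 1) → VC-HIT  vc=[11, 15]

VC = [11, 15]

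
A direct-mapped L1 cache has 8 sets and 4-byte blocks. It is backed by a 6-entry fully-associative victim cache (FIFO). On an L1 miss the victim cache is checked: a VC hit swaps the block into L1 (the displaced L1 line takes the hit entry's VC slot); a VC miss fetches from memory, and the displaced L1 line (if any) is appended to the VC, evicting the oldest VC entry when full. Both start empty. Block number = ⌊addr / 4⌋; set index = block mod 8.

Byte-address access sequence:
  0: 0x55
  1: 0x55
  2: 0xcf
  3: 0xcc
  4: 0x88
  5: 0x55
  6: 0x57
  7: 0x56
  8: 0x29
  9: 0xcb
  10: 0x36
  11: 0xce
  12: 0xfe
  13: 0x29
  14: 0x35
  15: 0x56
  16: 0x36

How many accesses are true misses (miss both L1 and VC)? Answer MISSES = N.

#0 0x55→b21/s5 MISS; vc=[]
#1 0x55→b21/s5 L1-HIT; vc=[]
#2 0xcf→b51/s3 MISS; vc=[]
#3 0xcc→b51/s3 L1-HIT; vc=[]
#4 0x88→b34/s2 MISS; vc=[]
#5 0x55→b21/s5 L1-HIT; vc=[]
#6 0x57→b21/s5 L1-HIT; vc=[]
#7 0x56→b21/s5 L1-HIT; vc=[]
#8 0x29→b10/s2 MISS; vc=[34]
#9 0xcb→b50/s2 MISS; vc=[34,10]
#10 0x36→b13/s5 MISS; vc=[34,10,21]
#11 0xce→b51/s3 L1-HIT; vc=[34,10,21]
#12 0xfe→b63/s7 MISS; vc=[34,10,21]
#13 0x29→b10/s2 VC-HIT; vc=[34,50,21]
#14 0x35→b13/s5 L1-HIT; vc=[34,50,21]
#15 0x56→b21/s5 VC-HIT; vc=[34,50,13]
#16 0x36→b13/s5 VC-HIT; vc=[34,50,21]

MISSES = 7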